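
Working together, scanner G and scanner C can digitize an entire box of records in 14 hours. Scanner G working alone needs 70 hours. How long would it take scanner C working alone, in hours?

Combined rate is 1/14 per hour.
Known contribution: 1/70 per hour.
So scanner C's rate is 1/14 − 1/70 = 2/35, meaning 35/2 hours alone.

35/2 hours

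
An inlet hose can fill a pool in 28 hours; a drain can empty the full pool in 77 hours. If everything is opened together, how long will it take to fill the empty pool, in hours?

44 hours

Net rate = 1/28 − 1/77 = (11 − 4)/308 = 7/308 = 1/44 per hour.
Filling time = 1 ÷ (1/44) = 44 hours.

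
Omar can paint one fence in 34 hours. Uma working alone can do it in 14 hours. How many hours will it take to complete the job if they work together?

With two workers the combined time is the product over the sum: 34·14/(34+14) = 476/48 = 119/12 hours.

119/12 hours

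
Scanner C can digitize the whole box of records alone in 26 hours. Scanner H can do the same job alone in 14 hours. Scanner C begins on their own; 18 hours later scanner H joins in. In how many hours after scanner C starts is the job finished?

In the first 18 hours scanner C alone does 18/26 = 9/13 of the job, leaving 4/13.
Once everyone is working, combined rate: 1/26 + 1/14 = (7 + 13)/182 = 20/182 = 10/91 per hour.
Remaining 4/13 at 10/91 per hour takes 14/5 hours.
Total from the start = 18 + 14/5 = 104/5 hours.

104/5 hours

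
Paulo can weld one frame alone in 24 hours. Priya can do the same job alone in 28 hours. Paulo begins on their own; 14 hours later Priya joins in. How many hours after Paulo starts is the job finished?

252/13 hours

In the first 14 hours Paulo alone does 14/24 = 7/12 of the job, leaving 5/12.
Once everyone is working, combined rate: 1/24 + 1/28 = (7 + 6)/168 = 13/168 per hour.
Remaining 5/12 at 13/168 per hour takes 70/13 hours.
Total from the start = 14 + 70/13 = 252/13 hours.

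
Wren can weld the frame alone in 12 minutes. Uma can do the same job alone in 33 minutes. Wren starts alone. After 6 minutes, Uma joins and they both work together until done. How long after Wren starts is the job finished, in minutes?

52/5 minutes

In the first 6 minutes Wren alone does 6/12 = 1/2 of the job, leaving 1/2.
Once everyone is working, combined rate: 1/12 + 1/33 = (11 + 4)/132 = 15/132 = 5/44 per minute.
Remaining 1/2 at 5/44 per minute takes 22/5 minutes.
Total from the start = 6 + 22/5 = 52/5 minutes.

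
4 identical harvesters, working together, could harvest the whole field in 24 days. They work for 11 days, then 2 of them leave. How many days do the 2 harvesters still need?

26 days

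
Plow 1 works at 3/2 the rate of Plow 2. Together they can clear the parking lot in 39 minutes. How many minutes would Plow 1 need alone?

Let Plow 2's rate be r; then Plow 1's rate is (3/2)r, so together (3/2 + 1)r = (5/2)r = 1/39.
Thus r = 2/195 per minute.
Plow 2 alone: 195/2 minutes; Plow 1 alone: 65 minutes.

65 minutes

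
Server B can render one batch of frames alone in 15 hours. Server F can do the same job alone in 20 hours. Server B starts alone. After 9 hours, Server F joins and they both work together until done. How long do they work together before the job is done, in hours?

24/7 hours

In the first 9 hours Server B alone does 9/15 = 3/5 of the job, leaving 2/5.
Once everyone is working, combined rate: 1/15 + 1/20 = (4 + 3)/60 = 7/60 per hour.
Remaining 2/5 at 7/60 per hour takes 24/7 hours.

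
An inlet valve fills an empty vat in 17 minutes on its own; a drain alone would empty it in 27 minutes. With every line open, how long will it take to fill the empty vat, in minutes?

459/10 minutes

Net rate = 1/17 − 1/27 = (27 − 17)/459 = 10/459 per minute.
Filling time = 1 ÷ (10/459) = 459/10 minutes.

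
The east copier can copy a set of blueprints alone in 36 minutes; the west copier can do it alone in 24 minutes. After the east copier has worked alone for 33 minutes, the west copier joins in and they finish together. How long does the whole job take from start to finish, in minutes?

In 33 minutes the east copier does 33/36 = 11/12 of the job, leaving 1/12.
The east copier and the west copier together work at 5/72 per minute, so finishing takes 1/12 ÷ 5/72 = 6/5 minutes.
Total time = 33 + 6/5 = 171/5 minutes.

171/5 minutes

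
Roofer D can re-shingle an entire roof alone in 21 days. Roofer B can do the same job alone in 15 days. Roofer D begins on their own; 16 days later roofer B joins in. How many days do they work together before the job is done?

25/12 days

In the first 16 days roofer D alone does 16/21 of the job, leaving 5/21.
Once everyone is working, combined rate: 1/21 + 1/15 = (5 + 7)/105 = 12/105 = 4/35 per day.
Remaining 5/21 at 4/35 per day takes 25/12 days.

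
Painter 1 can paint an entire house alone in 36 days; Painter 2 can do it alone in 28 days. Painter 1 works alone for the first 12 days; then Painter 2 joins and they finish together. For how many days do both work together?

In 12 days Painter 1 does 12/36 = 1/3 of the job, leaving 2/3.
Painter 1 and Painter 2 together work at 4/63 per day, so finishing takes 2/3 ÷ 4/63 = 21/2 days.

21/2 days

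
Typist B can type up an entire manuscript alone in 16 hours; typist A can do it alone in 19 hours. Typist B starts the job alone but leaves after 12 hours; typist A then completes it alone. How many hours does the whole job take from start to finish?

In 12 hours typist B does 12/16 = 3/4 of the job, leaving 1/4.
Typist A works at 1/19 per hour, so finishing takes 1/4 ÷ 1/19 = 19/4 hours.
Total time = 12 + 19/4 = 67/4 hours.

67/4 hours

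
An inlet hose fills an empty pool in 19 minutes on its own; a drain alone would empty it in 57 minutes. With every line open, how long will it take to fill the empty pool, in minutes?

57/2 minutes

Net rate = 1/19 − 1/57 = (3 − 1)/57 = 2/57 per minute.
Filling time = 1 ÷ (2/57) = 57/2 minutes.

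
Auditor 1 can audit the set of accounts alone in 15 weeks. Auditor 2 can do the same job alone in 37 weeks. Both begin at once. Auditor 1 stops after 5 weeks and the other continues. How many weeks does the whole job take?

74/3 weeks

In the first 5 weeks the combined rate is 52/555, so 52/111 of the job is done, leaving 59/111.
After auditor 1 leaves the rate is 1/37 per week; the remaining 59/111 takes 59/3 weeks.
Total = 5 + 59/3 = 74/3 weeks.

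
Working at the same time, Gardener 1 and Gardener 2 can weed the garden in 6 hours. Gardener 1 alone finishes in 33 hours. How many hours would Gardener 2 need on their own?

22/3 hours

Combined rate is 1/6 per hour.
Known contribution: 1/33 per hour.
So Gardener 2's rate is 1/6 − 1/33 = 3/22, meaning 22/3 hours alone.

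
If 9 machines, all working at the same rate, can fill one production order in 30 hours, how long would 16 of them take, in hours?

135/8 hours

Total work is 9·30 = 270 machine-hours.
With 16 machines: 270/16 = 135/8 hours.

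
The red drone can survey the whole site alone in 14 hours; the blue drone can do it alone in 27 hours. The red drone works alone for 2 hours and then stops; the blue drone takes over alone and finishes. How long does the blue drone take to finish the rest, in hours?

162/7 hours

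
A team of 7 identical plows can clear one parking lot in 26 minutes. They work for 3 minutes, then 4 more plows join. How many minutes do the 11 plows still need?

One plow does 1/182 of the job per minute.
After 3 minutes with 7 plows, 3/26 is done (23/26 left).
With 11 plows the rate is 11/182, so the rest takes 23/26 ÷ 11/182 = 161/11 minutes.

161/11 minutes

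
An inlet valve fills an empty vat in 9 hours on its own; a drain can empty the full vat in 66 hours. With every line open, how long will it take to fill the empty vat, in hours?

198/19 hours

Net rate = 1/9 − 1/66 = (22 − 3)/198 = 19/198 per hour.
Filling time = 1 ÷ (19/198) = 198/19 hours.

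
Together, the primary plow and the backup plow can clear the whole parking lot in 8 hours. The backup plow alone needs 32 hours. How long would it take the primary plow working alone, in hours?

32/3 hours

Combined rate is 1/8 per hour.
Known contribution: 1/32 per hour.
So the primary plow's rate is 1/8 − 1/32 = 3/32, meaning 32/3 hours alone.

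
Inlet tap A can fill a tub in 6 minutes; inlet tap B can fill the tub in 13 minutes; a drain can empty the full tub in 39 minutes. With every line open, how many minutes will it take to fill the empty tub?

78/17 minutes

Net rate = 1/6 + 1/13 − 1/39 = (13 + 6 − 2)/78 = 17/78 per minute.
Filling time = 1 ÷ (17/78) = 78/17 minutes.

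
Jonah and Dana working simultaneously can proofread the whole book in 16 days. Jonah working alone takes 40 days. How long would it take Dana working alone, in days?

80/3 days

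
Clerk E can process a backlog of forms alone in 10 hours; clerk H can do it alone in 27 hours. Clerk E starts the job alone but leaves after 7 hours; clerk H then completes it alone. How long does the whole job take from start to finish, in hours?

In 7 hours clerk E does 7/10 of the job, leaving 3/10.
Clerk H works at 1/27 per hour, so finishing takes 3/10 ÷ 1/27 = 81/10 hours.
Total time = 7 + 81/10 = 151/10 hours.

151/10 hours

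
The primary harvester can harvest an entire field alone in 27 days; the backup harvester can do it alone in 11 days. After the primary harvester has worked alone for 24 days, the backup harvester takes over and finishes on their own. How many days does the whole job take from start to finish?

227/9 days

In 24 days the primary harvester does 24/27 = 8/9 of the job, leaving 1/9.
The backup harvester works at 1/11 per day, so finishing takes 1/9 ÷ 1/11 = 11/9 days.
Total time = 24 + 11/9 = 227/9 days.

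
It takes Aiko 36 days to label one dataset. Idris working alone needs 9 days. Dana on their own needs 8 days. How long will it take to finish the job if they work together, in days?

72/19 days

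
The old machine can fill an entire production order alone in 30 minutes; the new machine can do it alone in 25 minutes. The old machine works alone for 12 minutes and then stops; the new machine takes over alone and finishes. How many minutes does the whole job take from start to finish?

In 12 minutes the old machine does 12/30 = 2/5 of the job, leaving 3/5.
The new machine works at 1/25 per minute, so finishing takes 3/5 ÷ 1/25 = 15 minutes.
Total time = 12 + 15 = 27 minutes.

27 minutes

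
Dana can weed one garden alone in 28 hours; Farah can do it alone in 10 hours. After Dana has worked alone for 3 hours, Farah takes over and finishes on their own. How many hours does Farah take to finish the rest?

125/14 hours

In 3 hours Dana does 3/28 of the job, leaving 25/28.
Farah works at 1/10 per hour, so finishing takes 25/28 ÷ 1/10 = 125/14 hours.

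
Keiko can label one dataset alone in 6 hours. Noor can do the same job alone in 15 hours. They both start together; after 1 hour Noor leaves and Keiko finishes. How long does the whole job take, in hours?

In the first 1 hour the combined rate is 7/30, so 7/30 of the job is done, leaving 23/30.
After Noor leaves the rate is 1/6 per hour; the remaining 23/30 takes 23/5 hours.
Total = 1 + 23/5 = 28/5 hours.

28/5 hours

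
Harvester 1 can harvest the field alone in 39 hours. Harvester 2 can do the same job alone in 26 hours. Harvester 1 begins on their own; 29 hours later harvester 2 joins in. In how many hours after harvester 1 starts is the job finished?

33 hours

In the first 29 hours harvester 1 alone does 29/39 of the job, leaving 10/39.
Once everyone is working, combined rate: 1/39 + 1/26 = (2 + 3)/78 = 5/78 per hour.
Remaining 10/39 at 5/78 per hour takes 4 hours.
Total from the start = 29 + 4 = 33 hours.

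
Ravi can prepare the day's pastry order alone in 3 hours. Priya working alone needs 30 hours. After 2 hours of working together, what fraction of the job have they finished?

Combined rate: 1/3 + 1/30 = (10 + 1)/30 = 11/30 per hour.
In 2 hours they complete 2·11/30 = 11/15 of the job.

11/15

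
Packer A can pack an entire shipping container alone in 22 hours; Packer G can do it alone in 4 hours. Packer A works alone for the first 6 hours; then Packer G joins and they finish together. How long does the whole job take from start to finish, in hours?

110/13 hours

In 6 hours Packer A does 6/22 = 3/11 of the job, leaving 8/11.
Packer A and Packer G together work at 13/44 per hour, so finishing takes 8/11 ÷ 13/44 = 32/13 hours.
Total time = 6 + 32/13 = 110/13 hours.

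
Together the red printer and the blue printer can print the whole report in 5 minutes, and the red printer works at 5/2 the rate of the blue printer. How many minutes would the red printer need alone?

Let the blue printer's rate be r; then the red printer's rate is (5/2)r, so together (5/2 + 1)r = (7/2)r = 1/5.
Thus r = 2/35 per minute.
The blue printer alone: 35/2 minutes; the red printer alone: 7 minutes.

7 minutes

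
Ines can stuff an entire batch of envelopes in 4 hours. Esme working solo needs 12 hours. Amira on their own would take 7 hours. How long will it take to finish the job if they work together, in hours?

21/10 hours

Combined rate: 1/4 + 1/12 + 1/7 = (21 + 7 + 12)/84 = 40/84 = 10/21 per hour.
Time = 1 ÷ (10/21) = 21/10 hours.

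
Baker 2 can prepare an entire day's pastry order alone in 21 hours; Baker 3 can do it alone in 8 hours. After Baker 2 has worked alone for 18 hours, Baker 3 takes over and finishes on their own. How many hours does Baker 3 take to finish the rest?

8/7 hours

In 18 hours Baker 2 does 18/21 = 6/7 of the job, leaving 1/7.
Baker 3 works at 1/8 per hour, so finishing takes 1/7 ÷ 1/8 = 8/7 hours.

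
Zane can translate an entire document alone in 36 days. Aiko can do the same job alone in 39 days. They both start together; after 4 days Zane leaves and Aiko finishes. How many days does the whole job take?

In the first 4 days the combined rate is 25/468, so 25/117 of the job is done, leaving 92/117.
After Zane leaves the rate is 1/39 per day; the remaining 92/117 takes 92/3 days.
Total = 4 + 92/3 = 104/3 days.

104/3 days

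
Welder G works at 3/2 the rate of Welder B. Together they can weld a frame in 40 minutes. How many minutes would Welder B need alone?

Let Welder B's rate be r; then Welder G's rate is (3/2)r, so together (3/2 + 1)r = (5/2)r = 1/40.
Thus r = 1/100 per minute.
Welder B alone: 100 minutes; Welder G alone: 200/3 minutes.

100 minutes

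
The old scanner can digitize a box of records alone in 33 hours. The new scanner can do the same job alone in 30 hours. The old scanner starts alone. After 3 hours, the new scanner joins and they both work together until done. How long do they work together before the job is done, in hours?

In the first 3 hours the old scanner alone does 3/33 = 1/11 of the job, leaving 10/11.
Once everyone is working, combined rate: 1/33 + 1/30 = (10 + 11)/330 = 21/330 = 7/110 per hour.
Remaining 10/11 at 7/110 per hour takes 100/7 hours.

100/7 hours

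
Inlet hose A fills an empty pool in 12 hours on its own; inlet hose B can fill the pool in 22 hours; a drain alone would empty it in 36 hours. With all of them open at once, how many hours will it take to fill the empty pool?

99/10 hours

Net rate = 1/12 + 1/22 − 1/36 = (33 + 18 − 11)/396 = 40/396 = 10/99 per hour.
Filling time = 1 ÷ (10/99) = 99/10 hours.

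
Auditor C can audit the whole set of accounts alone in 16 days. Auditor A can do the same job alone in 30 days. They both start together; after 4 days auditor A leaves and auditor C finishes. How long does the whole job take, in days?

208/15 days

In the first 4 days the combined rate is 23/240, so 23/60 of the job is done, leaving 37/60.
After auditor A leaves the rate is 1/16 per day; the remaining 37/60 takes 148/15 days.
Total = 4 + 148/15 = 208/15 days.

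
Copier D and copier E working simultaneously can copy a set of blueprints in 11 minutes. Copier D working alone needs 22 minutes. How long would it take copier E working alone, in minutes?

Combined rate is 1/11 per minute.
Known contribution: 1/22 per minute.
So copier E's rate is 1/11 − 1/22 = 1/22, meaning 22 minutes alone.

22 minutes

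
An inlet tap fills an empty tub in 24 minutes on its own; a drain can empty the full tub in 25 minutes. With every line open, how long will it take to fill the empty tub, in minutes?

600 minutes

Net rate = 1/24 − 1/25 = (25 − 24)/600 = 1/600 per minute.
Filling time = 1 ÷ (1/600) = 600 minutes.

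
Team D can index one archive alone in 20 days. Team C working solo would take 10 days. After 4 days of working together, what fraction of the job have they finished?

Combined rate: 1/20 + 1/10 = (1 + 2)/20 = 3/20 per day.
In 4 days they complete 4·3/20 = 3/5 of the job.

3/5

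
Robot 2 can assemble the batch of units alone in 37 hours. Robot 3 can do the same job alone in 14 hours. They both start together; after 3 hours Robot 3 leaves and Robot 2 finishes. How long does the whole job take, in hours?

407/14 hours

In the first 3 hours the combined rate is 51/518, so 153/518 of the job is done, leaving 365/518.
After Robot 3 leaves the rate is 1/37 per hour; the remaining 365/518 takes 365/14 hours.
Total = 3 + 365/14 = 407/14 hours.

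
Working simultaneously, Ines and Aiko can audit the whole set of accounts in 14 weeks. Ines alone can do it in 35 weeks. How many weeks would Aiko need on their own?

Combined rate is 1/14 per week.
Known contribution: 1/35 per week.
So Aiko's rate is 1/14 − 1/35 = 3/70, meaning 70/3 weeks alone.

70/3 weeks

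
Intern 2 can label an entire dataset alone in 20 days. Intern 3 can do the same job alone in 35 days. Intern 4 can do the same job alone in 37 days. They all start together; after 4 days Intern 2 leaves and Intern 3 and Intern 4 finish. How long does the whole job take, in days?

In the first 4 days the combined rate is 547/5180, so 547/1295 of the job is done, leaving 748/1295.
After Intern 2 leaves the rate is 72/1295 per day; the remaining 748/1295 takes 187/18 days.
Total = 4 + 187/18 = 259/18 days.

259/18 days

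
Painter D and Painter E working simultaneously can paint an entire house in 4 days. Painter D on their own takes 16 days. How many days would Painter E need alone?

Combined rate is 1/4 per day.
Known contribution: 1/16 per day.
So Painter E's rate is 1/4 − 1/16 = 3/16, meaning 16/3 days alone.

16/3 days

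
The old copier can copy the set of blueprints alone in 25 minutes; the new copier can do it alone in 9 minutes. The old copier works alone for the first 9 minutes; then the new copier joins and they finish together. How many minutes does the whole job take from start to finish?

225/17 minutes

In 9 minutes the old copier does 9/25 of the job, leaving 16/25.
The old copier and the new copier together work at 34/225 per minute, so finishing takes 16/25 ÷ 34/225 = 72/17 minutes.
Total time = 9 + 72/17 = 225/17 minutes.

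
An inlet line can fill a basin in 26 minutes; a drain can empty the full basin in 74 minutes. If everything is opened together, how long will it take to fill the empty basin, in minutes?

Net rate = 1/26 − 1/74 = (37 − 13)/962 = 24/962 = 12/481 per minute.
Filling time = 1 ÷ (12/481) = 481/12 minutes.

481/12 minutes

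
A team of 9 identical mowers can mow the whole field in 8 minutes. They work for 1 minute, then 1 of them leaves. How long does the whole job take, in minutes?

One mower does 1/72 of the job per minute.
After 1 minute with 9 mowers, 1/8 is done (7/8 left).
With 8 mowers the rate is 8/72 = 1/9, so the rest takes 7/8 ÷ 1/9 = 63/8 minutes.
Total = 1 + 63/8 = 71/8 minutes.

71/8 minutes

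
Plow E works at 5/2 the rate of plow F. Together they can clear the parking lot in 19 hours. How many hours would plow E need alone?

133/5 hours

Let plow F's rate be r; then plow E's rate is (5/2)r, so together (5/2 + 1)r = (7/2)r = 1/19.
Thus r = 2/133 per hour.
Plow F alone: 133/2 hours; plow E alone: 133/5 hours.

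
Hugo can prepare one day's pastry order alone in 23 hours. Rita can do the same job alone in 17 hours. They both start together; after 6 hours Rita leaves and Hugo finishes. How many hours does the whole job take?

In the first 6 hours the combined rate is 40/391, so 240/391 of the job is done, leaving 151/391.
After Rita leaves the rate is 1/23 per hour; the remaining 151/391 takes 151/17 hours.
Total = 6 + 151/17 = 253/17 hours.

253/17 hours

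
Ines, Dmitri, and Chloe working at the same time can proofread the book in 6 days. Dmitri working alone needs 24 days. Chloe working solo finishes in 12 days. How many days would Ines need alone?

24 days

Combined rate is 1/6 per day.
Known contribution: 1/24 + 1/12 = (1 + 2)/24 = 3/24 = 1/8 per day.
So Ines's rate is 1/6 − 1/8 = 1/24, meaning 24 days alone.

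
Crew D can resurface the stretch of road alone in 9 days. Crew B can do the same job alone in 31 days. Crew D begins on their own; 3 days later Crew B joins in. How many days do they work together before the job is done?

93/20 days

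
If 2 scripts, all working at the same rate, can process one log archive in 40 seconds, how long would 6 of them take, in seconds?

40/3 seconds

Total work is 2·40 = 80 script-seconds.
With 6 scripts: 80/6 = 40/3 seconds.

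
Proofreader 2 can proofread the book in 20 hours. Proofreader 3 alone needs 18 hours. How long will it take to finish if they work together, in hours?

Combined rate: 1/20 + 1/18 = (9 + 10)/180 = 19/180 per hour.
Time = 1 ÷ (19/180) = 180/19 hours.

180/19 hours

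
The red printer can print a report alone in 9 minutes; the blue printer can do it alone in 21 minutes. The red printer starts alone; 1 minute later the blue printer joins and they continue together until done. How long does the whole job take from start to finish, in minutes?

33/5 minutes

In 1 minute the red printer does 1/9 of the job, leaving 8/9.
The red printer and the blue printer together work at 10/63 per minute, so finishing takes 8/9 ÷ 10/63 = 28/5 minutes.
Total time = 1 + 28/5 = 33/5 minutes.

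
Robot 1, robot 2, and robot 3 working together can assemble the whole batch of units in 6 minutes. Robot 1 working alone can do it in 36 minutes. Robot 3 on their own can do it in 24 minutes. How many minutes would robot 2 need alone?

72/7 minutes

Combined rate is 1/6 per minute.
Known contribution: 1/36 + 1/24 = (2 + 3)/72 = 5/72 per minute.
So robot 2's rate is 1/6 − 5/72 = 7/72, meaning 72/7 minutes alone.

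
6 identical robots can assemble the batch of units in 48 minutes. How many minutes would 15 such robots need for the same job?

Total work is 6·48 = 288 robot-minutes.
With 15 robots: 288/15 = 96/5 minutes.

96/5 minutes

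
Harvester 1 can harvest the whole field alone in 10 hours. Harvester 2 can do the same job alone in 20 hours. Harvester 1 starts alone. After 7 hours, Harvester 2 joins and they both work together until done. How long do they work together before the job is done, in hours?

In the first 7 hours Harvester 1 alone does 7/10 of the job, leaving 3/10.
Once everyone is working, combined rate: 1/10 + 1/20 = (2 + 1)/20 = 3/20 per hour.
Remaining 3/10 at 3/20 per hour takes 2 hours.

2 hours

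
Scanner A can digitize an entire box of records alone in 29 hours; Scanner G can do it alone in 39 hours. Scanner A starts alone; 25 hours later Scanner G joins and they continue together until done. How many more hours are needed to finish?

In 25 hours Scanner A does 25/29 of the job, leaving 4/29.
Scanner A and Scanner G together work at 68/1131 per hour, so finishing takes 4/29 ÷ 68/1131 = 39/17 hours.

39/17 hours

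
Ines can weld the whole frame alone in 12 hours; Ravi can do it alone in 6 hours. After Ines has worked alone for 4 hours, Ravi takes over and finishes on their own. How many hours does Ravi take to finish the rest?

4 hours

In 4 hours Ines does 4/12 = 1/3 of the job, leaving 2/3.
Ravi works at 1/6 per hour, so finishing takes 2/3 ÷ 1/6 = 4 hours.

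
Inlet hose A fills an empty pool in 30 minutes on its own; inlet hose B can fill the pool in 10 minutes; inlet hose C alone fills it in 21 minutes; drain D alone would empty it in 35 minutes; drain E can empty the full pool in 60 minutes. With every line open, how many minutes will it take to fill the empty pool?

140/19 minutes

Net rate = 1/30 + 1/10 + 1/21 − 1/35 − 1/60 = (14 + 42 + 20 − 12 − 7)/420 = 57/420 = 19/140 per minute.
Filling time = 1 ÷ (19/140) = 140/19 minutes.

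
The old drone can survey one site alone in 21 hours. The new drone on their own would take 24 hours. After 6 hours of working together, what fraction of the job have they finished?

15/28

Combined rate: 1/21 + 1/24 = (8 + 7)/168 = 15/168 = 5/56 per hour.
In 6 hours they complete 6·5/56 = 15/28 of the job.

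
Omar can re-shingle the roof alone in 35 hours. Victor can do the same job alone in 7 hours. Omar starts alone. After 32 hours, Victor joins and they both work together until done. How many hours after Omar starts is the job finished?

65/2 hours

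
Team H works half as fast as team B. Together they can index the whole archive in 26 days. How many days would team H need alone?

78 days

Let team B's rate be r; then team H's rate is (1/2)r, so together (1/2 + 1)r = (3/2)r = 1/26.
Thus r = 1/39 per day.
Team B alone: 39 days; team H alone: 78 days.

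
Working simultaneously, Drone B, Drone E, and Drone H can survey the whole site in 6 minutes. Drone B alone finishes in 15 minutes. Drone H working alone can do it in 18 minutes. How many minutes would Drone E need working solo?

Combined rate is 1/6 per minute.
Known contribution: 1/15 + 1/18 = (6 + 5)/90 = 11/90 per minute.
So Drone E's rate is 1/6 − 11/90 = 2/45, meaning 45/2 minutes alone.

45/2 minutes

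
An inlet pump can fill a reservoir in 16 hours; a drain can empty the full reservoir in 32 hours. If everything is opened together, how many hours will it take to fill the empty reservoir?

Net rate = 1/16 − 1/32 = (2 − 1)/32 = 1/32 per hour.
Filling time = 1 ÷ (1/32) = 32 hours.

32 hours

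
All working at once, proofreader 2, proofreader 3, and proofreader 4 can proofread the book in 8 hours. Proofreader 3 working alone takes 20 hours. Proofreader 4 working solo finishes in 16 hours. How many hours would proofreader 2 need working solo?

Combined rate is 1/8 per hour.
Known contribution: 1/20 + 1/16 = (4 + 5)/80 = 9/80 per hour.
So proofreader 2's rate is 1/8 − 9/80 = 1/80, meaning 80 hours alone.

80 hours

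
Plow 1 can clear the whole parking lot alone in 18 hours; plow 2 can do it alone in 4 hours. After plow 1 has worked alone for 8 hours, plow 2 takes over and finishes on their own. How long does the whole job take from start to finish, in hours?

In 8 hours plow 1 does 8/18 = 4/9 of the job, leaving 5/9.
Plow 2 works at 1/4 per hour, so finishing takes 5/9 ÷ 1/4 = 20/9 hours.
Total time = 8 + 20/9 = 92/9 hours.

92/9 hours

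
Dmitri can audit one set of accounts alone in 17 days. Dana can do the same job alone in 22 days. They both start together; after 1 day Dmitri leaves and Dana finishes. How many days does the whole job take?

In the first 1 day the combined rate is 39/374, so 39/374 of the job is done, leaving 335/374.
After Dmitri leaves the rate is 1/22 per day; the remaining 335/374 takes 335/17 days.
Total = 1 + 335/17 = 352/17 days.

352/17 days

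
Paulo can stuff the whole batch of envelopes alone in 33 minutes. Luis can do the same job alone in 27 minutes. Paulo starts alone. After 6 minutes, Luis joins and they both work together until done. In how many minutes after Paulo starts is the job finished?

363/20 minutes

In the first 6 minutes Paulo alone does 6/33 = 2/11 of the job, leaving 9/11.
Once everyone is working, combined rate: 1/33 + 1/27 = (9 + 11)/297 = 20/297 per minute.
Remaining 9/11 at 20/297 per minute takes 243/20 minutes.
Total from the start = 6 + 243/20 = 363/20 minutes.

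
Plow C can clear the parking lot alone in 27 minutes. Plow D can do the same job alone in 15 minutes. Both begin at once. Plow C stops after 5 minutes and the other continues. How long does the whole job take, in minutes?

110/9 minutes

In the first 5 minutes the combined rate is 14/135, so 14/27 of the job is done, leaving 13/27.
After plow C leaves the rate is 1/15 per minute; the remaining 13/27 takes 65/9 minutes.
Total = 5 + 65/9 = 110/9 minutes.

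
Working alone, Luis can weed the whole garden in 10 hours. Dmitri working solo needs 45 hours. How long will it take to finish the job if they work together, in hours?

Combined rate: 1/10 + 1/45 = (9 + 2)/90 = 11/90 per hour.
Time = 1 ÷ (11/90) = 90/11 hours.

90/11 hours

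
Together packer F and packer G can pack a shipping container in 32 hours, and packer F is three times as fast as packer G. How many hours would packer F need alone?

Let packer G's rate be r; then packer F's rate is 3r, so together (3 + 1)r = 4r = 1/32.
Thus r = 1/128 per hour.
Packer G alone: 128 hours; packer F alone: 128/3 hours.

128/3 hours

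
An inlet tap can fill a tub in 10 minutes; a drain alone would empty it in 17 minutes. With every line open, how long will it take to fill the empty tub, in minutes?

170/7 minutes

Net rate = 1/10 − 1/17 = (17 − 10)/170 = 7/170 per minute.
Filling time = 1 ÷ (7/170) = 170/7 minutes.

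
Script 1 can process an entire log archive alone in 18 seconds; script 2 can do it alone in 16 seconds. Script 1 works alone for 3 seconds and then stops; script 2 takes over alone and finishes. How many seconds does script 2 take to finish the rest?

40/3 seconds

In 3 seconds script 1 does 3/18 = 1/6 of the job, leaving 5/6.
Script 2 works at 1/16 per second, so finishing takes 5/6 ÷ 1/16 = 40/3 seconds.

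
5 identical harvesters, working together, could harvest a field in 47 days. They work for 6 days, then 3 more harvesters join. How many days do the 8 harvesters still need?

205/8 days

One harvester does 1/235 of the job per day.
After 6 days with 5 harvesters, 6/47 is done (41/47 left).
With 8 harvesters the rate is 8/235, so the rest takes 41/47 ÷ 8/235 = 205/8 days.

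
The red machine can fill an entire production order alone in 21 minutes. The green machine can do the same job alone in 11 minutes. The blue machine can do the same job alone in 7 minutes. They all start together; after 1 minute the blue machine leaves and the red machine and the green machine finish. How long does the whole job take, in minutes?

In the first 1 minute the combined rate is 65/231, so 65/231 of the job is done, leaving 166/231.
After the blue machine leaves the rate is 32/231 per minute; the remaining 166/231 takes 83/16 minutes.
Total = 1 + 83/16 = 99/16 minutes.

99/16 minutes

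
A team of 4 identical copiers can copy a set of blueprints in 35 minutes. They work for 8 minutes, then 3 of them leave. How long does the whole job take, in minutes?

One copier does 1/140 of the job per minute.
After 8 minutes with 4 copiers, 8/35 is done (27/35 left).
With 1 copier the rate is 1/140, so the rest takes 27/35 ÷ 1/140 = 108 minutes.
Total = 8 + 108 = 116 minutes.

116 minutes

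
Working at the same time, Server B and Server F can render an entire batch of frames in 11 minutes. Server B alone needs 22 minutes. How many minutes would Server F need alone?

22 minutes

Combined rate is 1/11 per minute.
Known contribution: 1/22 per minute.
So Server F's rate is 1/11 − 1/22 = 1/22, meaning 22 minutes alone.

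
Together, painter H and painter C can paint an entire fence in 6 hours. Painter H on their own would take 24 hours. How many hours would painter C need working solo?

Combined rate is 1/6 per hour.
Known contribution: 1/24 per hour.
So painter C's rate is 1/6 − 1/24 = 1/8, meaning 8 hours alone.

8 hours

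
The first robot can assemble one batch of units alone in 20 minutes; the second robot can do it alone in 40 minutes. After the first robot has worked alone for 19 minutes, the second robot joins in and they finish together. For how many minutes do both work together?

2/3 minutes

In 19 minutes the first robot does 19/20 of the job, leaving 1/20.
The first robot and the second robot together work at 3/40 per minute, so finishing takes 1/20 ÷ 3/40 = 2/3 minutes.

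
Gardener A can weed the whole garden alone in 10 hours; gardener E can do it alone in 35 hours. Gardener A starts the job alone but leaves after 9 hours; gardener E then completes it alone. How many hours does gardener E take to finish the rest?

In 9 hours gardener A does 9/10 of the job, leaving 1/10.
Gardener E works at 1/35 per hour, so finishing takes 1/10 ÷ 1/35 = 7/2 hours.

7/2 hours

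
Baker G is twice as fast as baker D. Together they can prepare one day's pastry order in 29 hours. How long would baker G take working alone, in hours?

87/2 hours

Let baker D's rate be r; then baker G's rate is 2r, so together (2 + 1)r = 3r = 1/29.
Thus r = 1/87 per hour.
Baker D alone: 87 hours; baker G alone: 87/2 hours.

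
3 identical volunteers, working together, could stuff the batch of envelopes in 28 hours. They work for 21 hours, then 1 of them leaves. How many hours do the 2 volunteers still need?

21/2 hours

One volunteer does 1/84 of the job per hour.
After 21 hours with 3 volunteers, 3/4 is done (1/4 left).
With 2 volunteers the rate is 2/84 = 1/42, so the rest takes 1/4 ÷ 1/42 = 21/2 hours.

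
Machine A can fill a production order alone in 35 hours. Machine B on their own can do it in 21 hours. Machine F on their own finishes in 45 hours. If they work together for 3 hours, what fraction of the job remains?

74/105

Combined rate: 1/35 + 1/21 + 1/45 = (9 + 15 + 7)/315 = 31/315 per hour.
In 3 hours they complete 3·31/315 = 31/105 of the job.
So 74/105 remains.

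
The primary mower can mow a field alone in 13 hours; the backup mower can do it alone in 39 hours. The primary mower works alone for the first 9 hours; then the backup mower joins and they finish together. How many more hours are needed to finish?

In 9 hours the primary mower does 9/13 of the job, leaving 4/13.
The primary mower and the backup mower together work at 4/39 per hour, so finishing takes 4/13 ÷ 4/39 = 3 hours.

3 hours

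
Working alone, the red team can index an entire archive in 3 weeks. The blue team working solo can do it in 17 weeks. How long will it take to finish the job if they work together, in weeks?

Combined rate: 1/3 + 1/17 = (17 + 3)/51 = 20/51 per week.
Time = 1 ÷ (20/51) = 51/20 weeks.

51/20 weeks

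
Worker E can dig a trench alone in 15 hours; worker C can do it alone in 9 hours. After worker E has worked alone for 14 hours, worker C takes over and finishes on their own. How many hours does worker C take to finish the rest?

3/5 hours

In 14 hours worker E does 14/15 of the job, leaving 1/15.
Worker C works at 1/9 per hour, so finishing takes 1/15 ÷ 1/9 = 3/5 hours.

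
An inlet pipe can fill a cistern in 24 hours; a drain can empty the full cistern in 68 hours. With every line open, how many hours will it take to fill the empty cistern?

408/11 hours

Net rate = 1/24 − 1/68 = (17 − 6)/408 = 11/408 per hour.
Filling time = 1 ÷ (11/408) = 408/11 hours.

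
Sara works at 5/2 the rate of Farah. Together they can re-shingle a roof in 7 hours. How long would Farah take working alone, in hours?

Let Farah's rate be r; then Sara's rate is (5/2)r, so together (5/2 + 1)r = (7/2)r = 1/7.
Thus r = 2/49 per hour.
Farah alone: 49/2 hours; Sara alone: 49/5 hours.

49/2 hours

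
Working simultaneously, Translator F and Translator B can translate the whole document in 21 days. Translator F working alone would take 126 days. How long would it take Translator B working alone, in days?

Combined rate is 1/21 per day.
Known contribution: 1/126 per day.
So Translator B's rate is 1/21 − 1/126 = 5/126, meaning 126/5 days alone.

126/5 days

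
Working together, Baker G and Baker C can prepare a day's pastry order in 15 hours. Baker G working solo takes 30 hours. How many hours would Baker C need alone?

30 hours

Combined rate is 1/15 per hour.
Known contribution: 1/30 per hour.
So Baker C's rate is 1/15 − 1/30 = 1/30, meaning 30 hours alone.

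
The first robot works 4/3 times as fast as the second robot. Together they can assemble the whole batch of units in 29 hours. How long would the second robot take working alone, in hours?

Let the second robot's rate be r; then the first robot's rate is (4/3)r, so together (4/3 + 1)r = (7/3)r = 1/29.
Thus r = 3/203 per hour.
The second robot alone: 203/3 hours; the first robot alone: 203/4 hours.

203/3 hours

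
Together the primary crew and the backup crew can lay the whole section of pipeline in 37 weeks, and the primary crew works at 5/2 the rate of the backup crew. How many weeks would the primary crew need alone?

259/5 weeks

Let the backup crew's rate be r; then the primary crew's rate is (5/2)r, so together (5/2 + 1)r = (7/2)r = 1/37.
Thus r = 2/259 per week.
The backup crew alone: 259/2 weeks; the primary crew alone: 259/5 weeks.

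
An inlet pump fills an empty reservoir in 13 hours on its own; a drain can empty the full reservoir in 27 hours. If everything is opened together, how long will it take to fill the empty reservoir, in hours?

Net rate = 1/13 − 1/27 = (27 − 13)/351 = 14/351 per hour.
Filling time = 1 ÷ (14/351) = 351/14 hours.

351/14 hours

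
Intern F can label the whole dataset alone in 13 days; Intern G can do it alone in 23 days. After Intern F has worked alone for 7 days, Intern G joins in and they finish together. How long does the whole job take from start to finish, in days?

65/6 days

In 7 days Intern F does 7/13 of the job, leaving 6/13.
Intern F and Intern G together work at 36/299 per day, so finishing takes 6/13 ÷ 36/299 = 23/6 days.
Total time = 7 + 23/6 = 65/6 days.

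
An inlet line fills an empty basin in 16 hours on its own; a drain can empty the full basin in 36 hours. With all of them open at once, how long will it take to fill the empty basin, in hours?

144/5 hours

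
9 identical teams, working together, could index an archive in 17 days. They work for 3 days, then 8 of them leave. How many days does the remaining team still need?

126 days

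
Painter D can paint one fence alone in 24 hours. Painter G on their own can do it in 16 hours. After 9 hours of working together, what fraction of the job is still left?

Combined rate: 1/24 + 1/16 = (2 + 3)/48 = 5/48 per hour.
In 9 hours they complete 9·5/48 = 15/16 of the job.
So 1/16 remains.

1/16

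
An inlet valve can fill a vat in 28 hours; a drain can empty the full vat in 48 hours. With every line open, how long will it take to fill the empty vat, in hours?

336/5 hours

Net rate = 1/28 − 1/48 = (12 − 7)/336 = 5/336 per hour.
Filling time = 1 ÷ (5/336) = 336/5 hours.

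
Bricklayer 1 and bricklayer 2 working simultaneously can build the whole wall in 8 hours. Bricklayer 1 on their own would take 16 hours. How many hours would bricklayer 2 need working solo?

16 hours

Combined rate is 1/8 per hour.
Known contribution: 1/16 per hour.
So bricklayer 2's rate is 1/8 − 1/16 = 1/16, meaning 16 hours alone.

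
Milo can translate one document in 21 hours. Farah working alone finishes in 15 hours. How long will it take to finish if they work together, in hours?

With two workers the combined time is the product over the sum: 21·15/(21+15) = 315/36 = 35/4 hours.

35/4 hours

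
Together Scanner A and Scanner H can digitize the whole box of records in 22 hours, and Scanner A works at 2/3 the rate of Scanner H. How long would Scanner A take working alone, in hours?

Let Scanner H's rate be r; then Scanner A's rate is (2/3)r, so together (2/3 + 1)r = (5/3)r = 1/22.
Thus r = 3/110 per hour.
Scanner H alone: 110/3 hours; Scanner A alone: 55 hours.

55 hours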